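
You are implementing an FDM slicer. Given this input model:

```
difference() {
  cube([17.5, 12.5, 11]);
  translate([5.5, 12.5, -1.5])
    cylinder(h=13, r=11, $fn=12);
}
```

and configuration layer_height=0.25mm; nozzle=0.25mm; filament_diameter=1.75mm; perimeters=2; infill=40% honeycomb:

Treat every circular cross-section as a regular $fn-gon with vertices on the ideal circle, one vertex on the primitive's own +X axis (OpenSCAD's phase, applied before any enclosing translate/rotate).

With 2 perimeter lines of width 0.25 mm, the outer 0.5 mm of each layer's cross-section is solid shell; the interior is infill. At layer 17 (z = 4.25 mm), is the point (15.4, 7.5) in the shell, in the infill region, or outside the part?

At z = 4.25 mm: the cube (footprint 17.5×12.5) is included at this height; the r=11 cylinder at (5.5, 12.5) contributes a regular 12-gon of circumradius 11; Subtracting the remaining from the first: starting from the 17.5×12.5 cube, the r=11 cylinder at (5.5, 12.5) partially overlaps it — only the 147.20 mm² overlap (of its 363.00 mm²) is removed, clipping the outline — 1 connected region. Overall, the cross-section is a single solid region. The nearest boundary edge runs (15.03, 7.00)→(16.50, 12.50); distance from the point to it = 0.23 mm. The point is inside the cross-section, 0.23 mm from the nearest boundary — within the 0.5 mm shell band (2 × 0.25).

shell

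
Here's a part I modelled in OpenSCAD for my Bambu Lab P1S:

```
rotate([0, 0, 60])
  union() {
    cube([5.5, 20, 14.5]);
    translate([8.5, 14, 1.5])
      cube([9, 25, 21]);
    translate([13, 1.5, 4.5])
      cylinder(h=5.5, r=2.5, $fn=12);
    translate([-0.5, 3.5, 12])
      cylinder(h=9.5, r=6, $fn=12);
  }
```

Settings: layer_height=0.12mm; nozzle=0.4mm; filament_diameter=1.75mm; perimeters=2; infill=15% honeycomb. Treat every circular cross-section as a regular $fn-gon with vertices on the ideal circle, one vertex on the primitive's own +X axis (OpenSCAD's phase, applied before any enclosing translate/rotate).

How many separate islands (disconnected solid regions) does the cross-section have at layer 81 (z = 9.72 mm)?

At z = 9.72 mm: the cube (footprint 5.5×20) is included at this height; the cube at (8.5, 14) is present — its section is the full 9×25 rectangle; the r=2.5 cylinder at (13, 1.5) gives a regular 12-gon of circumradius 2.5 (constant along its height); the cylinder at (-0.5, 3.5) is not intersected at this z (z outside [12, 21.5]); Merging all regions: the 3 present regions are separate (no shared area or edge), so areas and boundary lengths simply add and each stays a separate island — 3 connected regions; (whole slice rotated 60° about Z — lengths, areas and connectivity unchanged). Overall, the cross-section has 3 separate islands. Island count = 3.

3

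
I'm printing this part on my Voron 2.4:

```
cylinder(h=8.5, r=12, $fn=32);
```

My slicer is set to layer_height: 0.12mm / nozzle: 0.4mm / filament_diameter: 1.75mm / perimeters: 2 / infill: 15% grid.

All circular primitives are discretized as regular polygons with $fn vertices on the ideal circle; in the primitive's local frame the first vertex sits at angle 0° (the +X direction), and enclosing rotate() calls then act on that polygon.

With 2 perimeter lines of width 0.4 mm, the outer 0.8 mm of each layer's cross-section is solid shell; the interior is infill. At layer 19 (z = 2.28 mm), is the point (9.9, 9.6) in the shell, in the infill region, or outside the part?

outside

At z = 2.28 mm: the cylinder: section is a regular 32-gon, circumradius r=12. Overall, the cross-section is a single solid region. The nearest boundary edge runs (9.98, 6.67)→(8.49, 8.49); distance from the point to it = 1.80 mm. The point is not inside any of the regions above, so it lies outside the cross-section (1.80 mm from the nearest boundary).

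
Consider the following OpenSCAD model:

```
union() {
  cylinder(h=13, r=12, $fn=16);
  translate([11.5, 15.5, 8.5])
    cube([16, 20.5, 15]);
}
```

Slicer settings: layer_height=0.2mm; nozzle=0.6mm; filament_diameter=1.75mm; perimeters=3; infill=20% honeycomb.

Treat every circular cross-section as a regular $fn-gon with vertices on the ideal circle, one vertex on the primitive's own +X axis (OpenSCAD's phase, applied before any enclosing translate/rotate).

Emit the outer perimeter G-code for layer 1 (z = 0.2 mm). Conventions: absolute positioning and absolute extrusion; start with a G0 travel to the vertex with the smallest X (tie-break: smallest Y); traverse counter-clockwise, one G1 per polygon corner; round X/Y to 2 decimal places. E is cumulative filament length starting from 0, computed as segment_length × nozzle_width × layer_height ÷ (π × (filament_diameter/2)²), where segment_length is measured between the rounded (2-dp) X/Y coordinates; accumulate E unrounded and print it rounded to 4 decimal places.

G0 X-12.00 Y0.00 Z0.20
G1 X-11.09 Y-4.59 E0.2335
G1 X-8.49 Y-8.49 E0.4673
G1 X-4.59 Y-11.09 E0.7011
G1 X0.00 Y-12.00 E0.9346
G1 X4.59 Y-11.09 E1.1681
G1 X8.49 Y-8.49 E1.4019
G1 X11.09 Y-4.59 E1.6357
G1 X12.00 Y0.00 E1.8692
G1 X11.09 Y4.59 E2.1027
G1 X8.49 Y8.49 E2.3365
G1 X4.59 Y11.09 E2.5703
G1 X0.00 Y12.00 E2.8038
G1 X-4.59 Y11.09 E3.0372
G1 X-8.49 Y8.49 E3.2711
G1 X-11.09 Y4.59 E3.5049
G1 X-12.00 Y0.00 E3.7384

At z = 0.2 mm: the r=12 cylinder gives a regular 16-gon of circumradius 12 (constant along its height); the cube at (11.5, 15.5) does not reach this height (z outside [8.5, 23.5]); Merging all regions: only the r=12 cylinder is present, so the union is just that shape — 1 connected region. The outline is a single polygon with 16 vertices. Extrusion per mm of travel: 0.6 × 0.2 / (π × 0.875²) = 0.049890. Accumulating E over each segment gives final E = 3.7384.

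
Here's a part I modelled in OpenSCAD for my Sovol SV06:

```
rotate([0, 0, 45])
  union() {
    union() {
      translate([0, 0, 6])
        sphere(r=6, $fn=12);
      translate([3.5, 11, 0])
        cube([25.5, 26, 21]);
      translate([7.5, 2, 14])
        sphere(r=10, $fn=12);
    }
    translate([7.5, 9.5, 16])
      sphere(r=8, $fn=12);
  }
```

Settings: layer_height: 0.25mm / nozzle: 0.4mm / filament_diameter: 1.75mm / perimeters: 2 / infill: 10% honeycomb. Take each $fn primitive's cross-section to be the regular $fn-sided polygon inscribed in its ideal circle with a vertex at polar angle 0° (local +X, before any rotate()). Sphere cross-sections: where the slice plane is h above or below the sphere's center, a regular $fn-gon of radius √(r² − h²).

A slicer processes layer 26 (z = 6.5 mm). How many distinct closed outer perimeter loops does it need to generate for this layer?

At z = 6.5 mm: the r=6 sphere slices to a regular 12-gon of circumradius 5.979 (√(r²−h²) with h=0.5 from center); the cube at (3.5, 11) (footprint 25.5×26) is included at this height; the r=10 sphere at (7.5, 2) slices to a regular 12-gon of circumradius 6.614 (√(r²−h²) with h=7.5 from center); Taking the union: the regions partially overlap (shared area 30.25 mm²), so overlapping operands fuse into one piece — 2 connected regions; the sphere at (7.5, 9.5) is absent (|z−center|=9.500 > r=8); Merging all regions: only that combined region is present, so the union is just that shape — 2 connected regions; (rotated 45° about Z; rotation is an isometry so areas/perimeters/island counts are preserved). The result has 2 disconnected regions.

2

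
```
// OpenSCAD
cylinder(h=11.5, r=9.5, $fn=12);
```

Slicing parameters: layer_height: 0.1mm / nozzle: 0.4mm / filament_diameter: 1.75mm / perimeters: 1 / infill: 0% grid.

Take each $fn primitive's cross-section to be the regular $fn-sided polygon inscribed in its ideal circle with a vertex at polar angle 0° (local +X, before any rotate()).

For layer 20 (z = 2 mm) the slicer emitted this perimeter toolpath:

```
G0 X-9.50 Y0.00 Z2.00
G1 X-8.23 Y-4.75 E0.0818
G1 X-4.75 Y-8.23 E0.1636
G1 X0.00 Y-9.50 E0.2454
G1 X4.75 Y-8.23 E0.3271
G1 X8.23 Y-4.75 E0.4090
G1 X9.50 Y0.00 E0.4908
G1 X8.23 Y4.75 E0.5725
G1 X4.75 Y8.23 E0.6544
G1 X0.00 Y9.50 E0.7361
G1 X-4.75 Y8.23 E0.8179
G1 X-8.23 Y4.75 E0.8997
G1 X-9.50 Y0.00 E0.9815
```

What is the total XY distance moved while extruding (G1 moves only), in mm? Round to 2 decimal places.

59.02 mm

Sum the Euclidean lengths of each G1 segment: total = 59.02 mm.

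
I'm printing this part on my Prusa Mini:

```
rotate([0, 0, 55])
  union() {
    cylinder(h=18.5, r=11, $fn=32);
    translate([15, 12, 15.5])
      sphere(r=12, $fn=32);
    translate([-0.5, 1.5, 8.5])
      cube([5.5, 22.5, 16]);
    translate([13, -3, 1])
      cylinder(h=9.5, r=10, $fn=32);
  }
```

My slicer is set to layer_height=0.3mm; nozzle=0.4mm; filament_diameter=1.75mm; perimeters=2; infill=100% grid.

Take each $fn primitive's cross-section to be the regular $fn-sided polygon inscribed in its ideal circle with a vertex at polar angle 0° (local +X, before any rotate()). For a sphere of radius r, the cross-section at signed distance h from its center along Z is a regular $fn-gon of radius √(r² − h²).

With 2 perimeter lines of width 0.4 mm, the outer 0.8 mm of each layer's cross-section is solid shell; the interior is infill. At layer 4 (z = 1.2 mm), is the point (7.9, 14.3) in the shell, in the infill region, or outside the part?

At z = 1.2 mm: the cylinder: section is a regular 32-gon, circumradius r=11; the sphere at (15, 12) is not intersected at this z (|z−center|=14.300 > r=12); the cube at (-0.5, 1.5) is not intersected at this z (z outside [8.5, 24.5]); the r=10 cylinder at (13, -3) contributes a regular 32-gon of circumradius 10; Combining (union): the regions partially overlap (shared area 84.97 mm²), so overlapping operands fuse into one piece — 1 connected region; (rotated 55° about Z; rotation is an isometry so areas/perimeters/island counts are preserved). Overall, the cross-section is a single solid region. Undo the 55° rotation: the query point maps to (16.245, 1.731) in the un-rotated model frame. The nearest boundary edge runs (18.56, 5.31)→(20.07, 4.07); distance from the point to it = 4.24 mm. The point is inside the cross-section and 4.24 mm from the nearest boundary — more than the 0.8 mm shell width (2 × 0.4), so it's in the infill interior.

infill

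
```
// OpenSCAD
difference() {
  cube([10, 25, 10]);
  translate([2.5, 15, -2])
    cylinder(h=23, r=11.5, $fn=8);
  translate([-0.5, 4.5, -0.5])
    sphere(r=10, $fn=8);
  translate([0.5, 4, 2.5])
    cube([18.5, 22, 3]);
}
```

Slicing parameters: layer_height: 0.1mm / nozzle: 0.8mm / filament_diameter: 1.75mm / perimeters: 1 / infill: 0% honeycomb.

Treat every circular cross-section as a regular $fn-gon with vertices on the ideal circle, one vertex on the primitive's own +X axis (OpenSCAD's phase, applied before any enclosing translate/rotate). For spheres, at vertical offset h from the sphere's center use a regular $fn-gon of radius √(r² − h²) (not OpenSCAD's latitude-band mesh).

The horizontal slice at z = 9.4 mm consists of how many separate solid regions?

At z = 9.4 mm: the cube is present — its section is the full 10×25 rectangle; the r=11.5 cylinder at (2.5, 15) contributes a regular 8-gon of circumradius 11.5; the sphere at (-0.5, 4.5): section is a regular 8-gon, circumradius = √(r²−h²) = √(10²−9.9²) = 1.411; the cube at (0.5, 4) is not intersected at this z (z outside [2.5, 5.5]); After the difference (first − rest): starting from the 10×25 cube, the r=11.5 cylinder at (2.5, 15) partially overlaps it — only the 198.94 mm² overlap (of its 374.06 mm²) is removed, clipping the outline; the r=10 sphere at (-0.5, 4.5) partially overlaps it — only the 0.63 mm² overlap (of its 5.63 mm²) is removed, clipping the outline — 2 connected regions. The result has 2 disconnected regions.

2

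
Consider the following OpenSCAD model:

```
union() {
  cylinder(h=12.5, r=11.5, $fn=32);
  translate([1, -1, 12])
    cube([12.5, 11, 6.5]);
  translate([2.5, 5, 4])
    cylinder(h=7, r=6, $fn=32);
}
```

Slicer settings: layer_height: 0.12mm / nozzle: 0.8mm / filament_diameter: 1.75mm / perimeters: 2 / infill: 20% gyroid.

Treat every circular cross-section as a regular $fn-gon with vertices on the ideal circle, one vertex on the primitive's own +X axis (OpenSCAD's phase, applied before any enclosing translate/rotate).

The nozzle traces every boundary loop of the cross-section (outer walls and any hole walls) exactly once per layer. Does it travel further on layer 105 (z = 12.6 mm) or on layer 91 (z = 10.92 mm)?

Layer 105 (z = 12.6): the cylinder does not reach this height (z outside [0, 12.5]); the cube at (1, -1) is present — its section is the full 12.5×11 rectangle (perimeter 47.00 mm); the cylinder at (2.5, 5) is not intersected at this z (z outside [4, 11]); Combining (union): only the 12.5×11 cube at (1, -1) is present, so the union is just that shape — boundary = 47.00 mm. So its perimeter = 47.00 mm. Layer 91 (z = 10.92): the r=11.5 cylinder gives a regular 32-gon of circumradius 11.5 (constant along its height) (perimeter = 2·32·11.500·sin(180°/32) = 72.14 mm); the cube at (1, -1) is not intersected at this z (z outside [12, 18.5]); the r=6 cylinder at (2.5, 5) contributes a regular 32-gon of circumradius 6 (perimeter = 2·32·6.000·sin(180°/32) = 37.64 mm); Combining (union): the regions partially overlap (shared area 112.14 mm²), so the edge portions inside another operand are dropped and the merged outline is re-measured after clipping — boundary = 72.17 mm. So its perimeter = 72.17 mm. Layer 91 is larger (72.17 vs 47.00 mm).

layer 91 (z = 10.92 mm)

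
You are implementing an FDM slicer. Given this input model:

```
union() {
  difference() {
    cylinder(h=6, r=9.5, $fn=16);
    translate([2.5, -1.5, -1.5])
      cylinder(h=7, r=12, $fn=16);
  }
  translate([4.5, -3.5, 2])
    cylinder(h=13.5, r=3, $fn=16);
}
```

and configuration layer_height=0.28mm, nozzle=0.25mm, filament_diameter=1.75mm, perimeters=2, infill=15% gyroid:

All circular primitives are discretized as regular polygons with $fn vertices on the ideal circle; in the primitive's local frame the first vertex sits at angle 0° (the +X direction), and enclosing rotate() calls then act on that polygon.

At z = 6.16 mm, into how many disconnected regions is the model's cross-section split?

1

At z = 6.16 mm: the cylinder is not intersected at this z (z outside [0, 6]); the cylinder at (2.5, -1.5) is absent (z outside [-1.5, 5.5]); Taking the first minus the rest: the first operand is absent here, so nothing remains; the cylinder at (4.5, -3.5): section is a regular 16-gon, circumradius r=3; Combining (union): only the r=3 cylinder at (4.5, -3.5) is present, so the union is just that shape — 1 connected region. The result has 1 disconnected region.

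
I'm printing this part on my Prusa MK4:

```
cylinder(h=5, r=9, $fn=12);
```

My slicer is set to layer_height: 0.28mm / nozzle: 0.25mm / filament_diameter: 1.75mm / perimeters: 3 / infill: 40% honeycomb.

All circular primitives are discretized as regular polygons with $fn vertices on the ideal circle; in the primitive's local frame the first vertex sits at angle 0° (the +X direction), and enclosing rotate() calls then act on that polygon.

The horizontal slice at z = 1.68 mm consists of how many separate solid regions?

1

At z = 1.68 mm: the cylinder: section is a regular 12-gon, circumradius r=9. The result has 1 disconnected region.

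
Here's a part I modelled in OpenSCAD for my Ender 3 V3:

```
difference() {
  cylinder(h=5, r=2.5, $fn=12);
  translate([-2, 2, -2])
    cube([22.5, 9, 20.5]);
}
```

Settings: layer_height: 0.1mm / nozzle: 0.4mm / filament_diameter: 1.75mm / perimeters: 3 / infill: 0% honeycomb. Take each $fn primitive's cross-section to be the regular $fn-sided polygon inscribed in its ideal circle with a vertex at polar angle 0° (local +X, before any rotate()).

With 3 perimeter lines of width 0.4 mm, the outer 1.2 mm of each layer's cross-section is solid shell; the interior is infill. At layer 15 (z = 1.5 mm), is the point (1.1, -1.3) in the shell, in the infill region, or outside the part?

shell

At z = 1.5 mm: the cylinder: section is a regular 12-gon, circumradius r=2.5; the cube at (-2, 2) is present — its section is the full 22.5×9 rectangle; Subtracting the remaining from the first: starting from the r=2.5 cylinder, the 22.5×9 cube at (-2, 2) partially overlaps it — only the 0.86 mm² overlap (of its 202.50 mm²) is removed, clipping the outline — 1 connected region. Overall, the cross-section is a single solid region. The nearest boundary edge runs (2.17, -1.25)→(1.25, -2.17); distance from the point to it = 0.72 mm. The point is inside the cross-section, 0.72 mm from the nearest boundary — within the 1.2 mm shell band (3 × 0.4).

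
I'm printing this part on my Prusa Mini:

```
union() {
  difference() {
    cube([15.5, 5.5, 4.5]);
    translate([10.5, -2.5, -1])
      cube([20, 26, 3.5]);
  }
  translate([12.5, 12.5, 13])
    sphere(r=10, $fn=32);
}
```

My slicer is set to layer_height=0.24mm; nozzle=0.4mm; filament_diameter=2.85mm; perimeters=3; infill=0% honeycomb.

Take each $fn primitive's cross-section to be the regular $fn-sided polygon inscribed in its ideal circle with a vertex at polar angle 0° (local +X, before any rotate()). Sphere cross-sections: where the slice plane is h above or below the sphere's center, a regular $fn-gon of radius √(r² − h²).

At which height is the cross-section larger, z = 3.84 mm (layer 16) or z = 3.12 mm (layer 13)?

layer 16 (z = 3.84 mm)

Layer 16 (z = 3.84): the 15.5×5.5 cube contributes its full rectangle (area 85.25 mm²); the cube at (10.5, -2.5) is absent (z outside [-1, 2.5]); Taking the first minus the rest: none of the subtracted shapes is present at this height, so the 15.5×5.5 cube is unchanged — area = 85.25 mm²; the r=10 sphere at (12.5, 12.5) slices to a regular 32-gon of circumradius 4.012 (√(r²−h²) with h=9.16 from center) (area = (32/2)·4.012²·sin(360°/32) = 50.24 mm²); Combining (union): the 2 present regions are separate (no shared area or edge), so areas and boundary lengths simply add and each stays a separate island — area = 135.49 mm². So its area = 135.49 mm². Layer 13 (z = 3.12): the cube is present — its section is the full 15.5×5.5 rectangle (area 85.25 mm²); the cube at (10.5, -2.5) is absent (z outside [-1, 2.5]); Subtracting the remaining from the first: none of the subtracted shapes is present at this height, so the 15.5×5.5 cube is unchanged — area = 85.25 mm²; the r=10 sphere at (12.5, 12.5) contributes a regular 32-gon of circumradius √(10²−9.88²) = 1.545 (area = (32/2)·1.545²·sin(360°/32) = 7.45 mm²); Merging all regions: the 2 present regions are separate (no shared area or edge), so areas and boundary lengths simply add and each stays a separate island — area = 92.70 mm². So its area = 92.70 mm². Layer 16 is larger (135.49 vs 92.70 mm²).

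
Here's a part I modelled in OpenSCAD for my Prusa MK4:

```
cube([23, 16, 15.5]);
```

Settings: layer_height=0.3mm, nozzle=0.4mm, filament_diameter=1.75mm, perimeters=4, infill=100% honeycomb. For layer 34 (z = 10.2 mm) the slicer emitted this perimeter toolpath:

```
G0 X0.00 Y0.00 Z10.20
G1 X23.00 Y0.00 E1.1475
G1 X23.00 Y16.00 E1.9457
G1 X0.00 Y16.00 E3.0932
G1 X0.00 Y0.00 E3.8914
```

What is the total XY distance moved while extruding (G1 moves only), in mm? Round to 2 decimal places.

Sum the Euclidean lengths of each G1 segment: total = 78.00 mm.

78.00 mm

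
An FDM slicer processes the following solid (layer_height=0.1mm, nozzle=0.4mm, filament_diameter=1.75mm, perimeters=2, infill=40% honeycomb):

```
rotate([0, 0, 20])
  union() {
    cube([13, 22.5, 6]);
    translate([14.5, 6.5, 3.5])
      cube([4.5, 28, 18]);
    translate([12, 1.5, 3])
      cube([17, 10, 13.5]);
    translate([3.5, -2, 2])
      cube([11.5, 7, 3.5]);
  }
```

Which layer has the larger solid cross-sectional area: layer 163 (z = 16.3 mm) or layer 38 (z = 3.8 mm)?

layer 38 (z = 3.8 mm)

Layer 163 (z = 16.3): the cube is not intersected at this z (z outside [0, 6]); the cube at (14.5, 6.5) (footprint 4.5×28) is included at this height (area 126.00 mm²); the 17×10 cube at (12, 1.5) contributes its full rectangle (area 170.00 mm²); the cube at (3.5, -2) does not reach this height (z outside [2, 5.5]); Combining (union): the regions partially overlap — summed areas 296.00 mm² minus the doubly-counted overlap 22.50 mm² gives 273.50 mm² — area = 273.50 mm²; (whole slice rotated 20° about Z — lengths, areas and connectivity unchanged). So its area = 273.50 mm². Layer 38 (z = 3.8): the cube is present — its section is the full 13×22.5 rectangle (area 292.50 mm²); the cube at (14.5, 6.5) (footprint 4.5×28) is included at this height (area 126.00 mm²); the cube at (12, 1.5) (footprint 17×10) is included at this height (area 170.00 mm²); the cube at (3.5, -2) (footprint 11.5×7) is included at this height (area 80.50 mm²); Taking the union: the regions partially overlap — summed areas 669.00 mm² minus the doubly-counted overlap 87.00 mm² gives 582.00 mm² — area = 582.00 mm²; (whole slice rotated 20° about Z — lengths, areas and connectivity unchanged). So its area = 582.00 mm². Layer 38 is larger (582.00 vs 273.50 mm²).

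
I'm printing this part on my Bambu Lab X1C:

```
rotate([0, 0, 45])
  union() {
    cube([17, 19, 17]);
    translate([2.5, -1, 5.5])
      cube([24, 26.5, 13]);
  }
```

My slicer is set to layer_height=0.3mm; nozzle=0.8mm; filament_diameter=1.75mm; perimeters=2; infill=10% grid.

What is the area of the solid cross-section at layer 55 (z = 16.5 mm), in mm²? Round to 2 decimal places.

683.50 mm²

At z = 16.5 mm: the cube is present — its section is the full 17×19 rectangle (area 323.00 mm²); the cube at (2.5, -1) is present — its section is the full 24×26.5 rectangle (area 636.00 mm²); Merging all regions: the regions partially overlap — summed areas 959.00 mm² minus the doubly-counted overlap 275.50 mm² gives 683.50 mm² — area = 683.50 mm²; (rotated 45° about Z; rotation is an isometry so areas/perimeters/island counts are preserved). Overall, the cross-section is a single solid region. Net area = 683.50 mm².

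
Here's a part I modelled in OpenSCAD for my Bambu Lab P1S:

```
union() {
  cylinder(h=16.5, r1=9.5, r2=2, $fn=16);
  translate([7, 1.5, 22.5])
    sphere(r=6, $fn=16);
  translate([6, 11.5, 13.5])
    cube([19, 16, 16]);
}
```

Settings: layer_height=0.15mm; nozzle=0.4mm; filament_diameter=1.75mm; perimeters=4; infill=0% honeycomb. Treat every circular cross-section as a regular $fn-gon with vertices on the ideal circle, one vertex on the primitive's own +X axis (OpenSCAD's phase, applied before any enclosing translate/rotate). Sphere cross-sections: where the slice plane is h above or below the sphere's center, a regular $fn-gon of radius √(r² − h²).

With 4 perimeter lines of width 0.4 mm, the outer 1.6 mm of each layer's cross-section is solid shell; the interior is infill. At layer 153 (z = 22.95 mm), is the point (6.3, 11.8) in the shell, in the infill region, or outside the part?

shell

At z = 22.95 mm: the cone is absent (z outside [0, 16.5]); the r=6 sphere at (7, 1.5) contributes a regular 16-gon of circumradius √(6²−0.45²) = 5.983; the cube at (6, 11.5) is present — its section is the full 19×16 rectangle; Taking the union: the 2 present regions are separate (no shared area or edge), so areas and boundary lengths simply add and each stays a separate island — 2 connected regions. Overall, the cross-section has 2 separate islands. The nearest boundary edge runs (6.00, 11.50)→(6.00, 27.50); distance from the point to it = 0.30 mm. (Shell/infill is judged within the island containing the point — the largest one.) The point is inside the cross-section, 0.30 mm from the nearest boundary — within the 1.6 mm shell band (4 × 0.4).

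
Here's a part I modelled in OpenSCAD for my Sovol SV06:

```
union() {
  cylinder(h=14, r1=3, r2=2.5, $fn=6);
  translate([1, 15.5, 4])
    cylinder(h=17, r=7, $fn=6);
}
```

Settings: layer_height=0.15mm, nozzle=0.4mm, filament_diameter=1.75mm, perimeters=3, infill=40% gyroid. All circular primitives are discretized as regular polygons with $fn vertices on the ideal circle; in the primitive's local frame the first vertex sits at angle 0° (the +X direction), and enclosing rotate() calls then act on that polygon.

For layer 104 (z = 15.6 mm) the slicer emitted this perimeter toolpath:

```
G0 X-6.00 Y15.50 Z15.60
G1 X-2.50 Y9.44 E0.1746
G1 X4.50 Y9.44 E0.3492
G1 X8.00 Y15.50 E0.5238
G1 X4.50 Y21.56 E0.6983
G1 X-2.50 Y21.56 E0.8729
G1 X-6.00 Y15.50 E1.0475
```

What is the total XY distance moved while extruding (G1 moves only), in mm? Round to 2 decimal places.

Sum the Euclidean lengths of each G1 segment: total = 41.99 mm.

41.99 mm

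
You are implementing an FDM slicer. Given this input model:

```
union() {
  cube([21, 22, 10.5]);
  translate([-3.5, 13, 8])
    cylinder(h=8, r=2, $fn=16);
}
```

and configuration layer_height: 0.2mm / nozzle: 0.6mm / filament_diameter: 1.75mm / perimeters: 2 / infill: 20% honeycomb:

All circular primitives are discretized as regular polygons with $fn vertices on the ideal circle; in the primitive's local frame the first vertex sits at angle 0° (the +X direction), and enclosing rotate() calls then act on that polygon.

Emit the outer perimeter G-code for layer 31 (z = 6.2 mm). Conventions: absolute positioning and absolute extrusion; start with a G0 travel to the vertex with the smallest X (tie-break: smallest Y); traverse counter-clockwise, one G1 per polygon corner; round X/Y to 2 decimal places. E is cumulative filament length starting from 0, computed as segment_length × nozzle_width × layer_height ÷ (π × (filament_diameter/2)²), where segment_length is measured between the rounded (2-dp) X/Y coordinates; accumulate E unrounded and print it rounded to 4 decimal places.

At z = 6.2 mm: the cube (footprint 21×22) is included at this height; the cylinder at (-3.5, 13) is absent (z outside [8, 16]); Taking the union: only the 21×22 cube is present, so the union is just that shape — 1 connected region. The outline is a single polygon with 4 vertices. Extrusion per mm of travel: 0.6 × 0.2 / (π × 0.875²) = 0.049890. Accumulating E over each segment gives final E = 4.2906.

G0 X0.00 Y0.00 Z6.20
G1 X21.00 Y0.00 E1.0477
G1 X21.00 Y22.00 E2.1453
G1 X0.00 Y22.00 E3.1930
G1 X0.00 Y0.00 E4.2906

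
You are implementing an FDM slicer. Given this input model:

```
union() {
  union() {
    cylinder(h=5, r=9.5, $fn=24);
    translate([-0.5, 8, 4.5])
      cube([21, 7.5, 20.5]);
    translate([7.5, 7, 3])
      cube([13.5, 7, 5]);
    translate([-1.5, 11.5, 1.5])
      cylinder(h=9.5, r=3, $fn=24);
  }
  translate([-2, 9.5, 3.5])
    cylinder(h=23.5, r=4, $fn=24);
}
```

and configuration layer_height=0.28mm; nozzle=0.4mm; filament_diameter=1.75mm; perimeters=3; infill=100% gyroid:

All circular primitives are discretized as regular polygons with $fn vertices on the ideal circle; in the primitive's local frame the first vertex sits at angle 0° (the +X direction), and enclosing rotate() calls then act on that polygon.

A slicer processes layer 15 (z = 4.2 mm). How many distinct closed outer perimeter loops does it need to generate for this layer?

At z = 4.2 mm: the r=9.5 cylinder contributes a regular 24-gon of circumradius 9.5; the cube at (-0.5, 8) does not reach this height (z outside [4.5, 25]); the 13.5×7 cube at (7.5, 7) contributes its full rectangle; the r=3 cylinder at (-1.5, 11.5) contributes a regular 24-gon of circumradius 3; Combining (union): the regions partially overlap (shared area 2.12 mm²), so overlapping operands fuse into one piece — 2 connected regions; the r=4 cylinder at (-2, 9.5) gives a regular 24-gon of circumradius 4 (constant along its height); Taking the union: the regions partially overlap (shared area 41.38 mm²), so overlapping operands fuse into one piece — 2 connected regions. The result has 2 disconnected regions.

2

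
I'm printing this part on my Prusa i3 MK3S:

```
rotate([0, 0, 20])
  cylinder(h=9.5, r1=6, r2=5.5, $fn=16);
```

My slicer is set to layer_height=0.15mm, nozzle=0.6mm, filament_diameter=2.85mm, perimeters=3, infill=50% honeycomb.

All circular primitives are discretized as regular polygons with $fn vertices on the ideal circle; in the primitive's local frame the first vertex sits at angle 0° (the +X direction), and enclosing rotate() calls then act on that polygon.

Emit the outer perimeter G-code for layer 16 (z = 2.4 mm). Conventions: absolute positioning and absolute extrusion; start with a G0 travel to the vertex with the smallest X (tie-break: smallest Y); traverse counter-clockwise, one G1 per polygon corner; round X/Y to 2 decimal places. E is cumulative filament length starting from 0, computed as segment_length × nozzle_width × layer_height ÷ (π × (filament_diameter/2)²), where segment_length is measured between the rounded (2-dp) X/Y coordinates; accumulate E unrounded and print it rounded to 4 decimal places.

At z = 2.4 mm: the cone (r1=6→r2=5.5) has section circumradius 5.874 here — a regular 16-gon; (whole slice rotated 20° about Z — lengths, areas and connectivity unchanged). The outline is a single polygon with 16 vertices. Extrusion per mm of travel: 0.6 × 0.15 / (π × 1.425²) = 0.014108. Accumulating E over each segment gives final E = 0.5173.

G0 X-5.87 Y0.26 Z2.40
G1 X-5.52 Y-2.01 E0.0324
G1 X-4.33 Y-3.97 E0.0648
G1 X-2.48 Y-5.32 E0.0971
G1 X-0.26 Y-5.87 E0.1293
G1 X2.01 Y-5.52 E0.1617
G1 X3.97 Y-4.33 E0.1941
G1 X5.32 Y-2.48 E0.2264
G1 X5.87 Y-0.26 E0.2587
G1 X5.52 Y2.01 E0.2911
G1 X4.33 Y3.97 E0.3234
G1 X2.48 Y5.32 E0.3557
G1 X0.26 Y5.87 E0.3880
G1 X-2.01 Y5.52 E0.4204
G1 X-3.97 Y4.33 E0.4527
G1 X-5.32 Y2.48 E0.4850
G1 X-5.87 Y0.26 E0.5173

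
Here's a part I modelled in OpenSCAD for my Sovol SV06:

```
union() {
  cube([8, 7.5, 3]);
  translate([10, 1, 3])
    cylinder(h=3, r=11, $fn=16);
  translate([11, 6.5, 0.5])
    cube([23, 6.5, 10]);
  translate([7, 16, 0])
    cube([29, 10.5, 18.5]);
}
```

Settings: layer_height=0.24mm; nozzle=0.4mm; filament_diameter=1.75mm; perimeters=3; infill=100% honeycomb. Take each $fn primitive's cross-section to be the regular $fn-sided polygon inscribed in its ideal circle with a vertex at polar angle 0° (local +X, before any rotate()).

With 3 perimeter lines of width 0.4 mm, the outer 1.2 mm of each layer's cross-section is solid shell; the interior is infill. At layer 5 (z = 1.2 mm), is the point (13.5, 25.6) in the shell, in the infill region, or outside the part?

shell

At z = 1.2 mm: the cube is present — its section is the full 8×7.5 rectangle; the cylinder at (10, 1) is absent (z outside [3, 6]); the cube at (11, 6.5) (footprint 23×6.5) is included at this height; the cube at (7, 16) is present — its section is the full 29×10.5 rectangle; Combining (union): the 3 present regions are separate (no shared area or edge), so areas and boundary lengths simply add and each stays a separate island — 3 connected regions. Overall, the cross-section has 3 separate islands. The nearest boundary edge runs (7.00, 26.50)→(36.00, 26.50); distance from the point to it = 0.90 mm. (Shell/infill is judged within the island containing the point — the largest one.) The point is inside the cross-section, 0.90 mm from the nearest boundary — within the 1.2 mm shell band (3 × 0.4).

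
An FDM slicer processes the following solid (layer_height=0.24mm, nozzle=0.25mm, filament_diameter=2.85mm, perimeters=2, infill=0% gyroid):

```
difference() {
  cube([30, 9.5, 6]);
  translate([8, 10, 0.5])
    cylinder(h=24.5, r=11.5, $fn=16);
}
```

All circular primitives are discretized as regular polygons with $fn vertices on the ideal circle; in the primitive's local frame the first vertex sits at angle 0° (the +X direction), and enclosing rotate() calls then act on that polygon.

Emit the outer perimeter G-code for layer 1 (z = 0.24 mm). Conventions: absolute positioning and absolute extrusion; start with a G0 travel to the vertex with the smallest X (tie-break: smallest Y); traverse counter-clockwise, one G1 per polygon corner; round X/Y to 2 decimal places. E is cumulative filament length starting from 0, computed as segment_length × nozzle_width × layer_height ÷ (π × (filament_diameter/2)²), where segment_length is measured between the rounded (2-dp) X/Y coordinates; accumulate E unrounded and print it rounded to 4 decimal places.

G0 X0.00 Y0.00 Z0.24
G1 X30.00 Y0.00 E0.2822
G1 X30.00 Y9.50 E0.3715
G1 X0.00 Y9.50 E0.6537
G1 X0.00 Y0.00 E0.7430

At z = 0.24 mm: the cube (footprint 30×9.5) is included at this height; the cylinder at (8, 10) is absent (z outside [0.5, 25]); Subtracting the remaining from the first: none of the subtracted shapes is present at this height, so the 30×9.5 cube is unchanged — 1 connected region. The outline is a single polygon with 4 vertices. Extrusion per mm of travel: 0.25 × 0.24 / (π × 1.425²) = 0.009405. Accumulating E over each segment gives final E = 0.7430.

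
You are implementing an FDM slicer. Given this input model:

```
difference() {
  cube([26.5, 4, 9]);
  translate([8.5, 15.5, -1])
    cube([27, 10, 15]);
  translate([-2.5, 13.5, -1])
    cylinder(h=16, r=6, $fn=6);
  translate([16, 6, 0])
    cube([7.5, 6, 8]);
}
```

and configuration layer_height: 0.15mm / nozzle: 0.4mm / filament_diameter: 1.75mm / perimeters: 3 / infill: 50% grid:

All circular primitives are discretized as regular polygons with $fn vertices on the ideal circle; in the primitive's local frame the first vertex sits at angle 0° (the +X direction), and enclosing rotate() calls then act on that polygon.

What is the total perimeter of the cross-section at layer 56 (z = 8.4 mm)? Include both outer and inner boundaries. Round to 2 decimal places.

At z = 8.4 mm: the cube is present — its section is the full 26.5×4 rectangle (perimeter 61.00 mm); the cube at (8.5, 15.5) is present — its section is the full 27×10 rectangle (perimeter 74.00 mm); the cylinder at (-2.5, 13.5): section is a regular 6-gon, circumradius r=6 (perimeter = 2·6·6.000·sin(180°/6) = 36.00 mm); the cube at (16, 6) is not intersected at this z (z outside [0, 8]); Taking the first minus the rest: starting from the 26.5×4 cube, the 27×10 cube at (8.5, 15.5) misses the remaining region (no effect); the r=6 cylinder at (-2.5, 13.5) misses the remaining region (no effect) — boundary = 61.00 mm. Overall, the cross-section is a single solid region. Total boundary length (outer) = 61.00 mm.

61.00 mm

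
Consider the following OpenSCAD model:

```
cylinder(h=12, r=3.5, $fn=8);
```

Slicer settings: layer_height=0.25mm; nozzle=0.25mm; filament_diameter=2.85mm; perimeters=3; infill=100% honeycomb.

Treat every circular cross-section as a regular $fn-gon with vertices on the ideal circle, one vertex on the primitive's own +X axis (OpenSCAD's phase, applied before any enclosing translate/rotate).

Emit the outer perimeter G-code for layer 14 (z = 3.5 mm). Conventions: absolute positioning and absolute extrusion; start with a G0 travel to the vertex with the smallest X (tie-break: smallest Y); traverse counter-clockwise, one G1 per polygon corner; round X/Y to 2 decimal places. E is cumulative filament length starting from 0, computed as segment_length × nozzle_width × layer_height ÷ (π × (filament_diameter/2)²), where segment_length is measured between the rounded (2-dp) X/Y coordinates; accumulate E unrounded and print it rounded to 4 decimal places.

G0 X-3.50 Y0.00 Z3.50
G1 X-2.47 Y-2.47 E0.0262
G1 X0.00 Y-3.50 E0.0524
G1 X2.47 Y-2.47 E0.0787
G1 X3.50 Y0.00 E0.1049
G1 X2.47 Y2.47 E0.1311
G1 X0.00 Y3.50 E0.1573
G1 X-2.47 Y2.47 E0.1835
G1 X-3.50 Y0.00 E0.2097

At z = 3.5 mm: the r=3.5 cylinder contributes a regular 8-gon of circumradius 3.5. The outline is a single polygon with 8 vertices. Extrusion per mm of travel: 0.25 × 0.25 / (π × 1.425²) = 0.009797. Accumulating E over each segment gives final E = 0.2097.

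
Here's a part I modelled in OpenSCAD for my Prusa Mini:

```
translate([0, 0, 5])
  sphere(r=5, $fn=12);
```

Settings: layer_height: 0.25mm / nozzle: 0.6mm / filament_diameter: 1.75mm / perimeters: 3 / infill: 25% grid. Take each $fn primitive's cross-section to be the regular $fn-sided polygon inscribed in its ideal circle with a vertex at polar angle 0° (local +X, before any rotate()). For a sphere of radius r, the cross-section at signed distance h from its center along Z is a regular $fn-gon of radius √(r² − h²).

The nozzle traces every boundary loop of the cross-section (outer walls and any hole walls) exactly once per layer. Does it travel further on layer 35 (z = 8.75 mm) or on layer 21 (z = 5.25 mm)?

layer 21 (z = 5.25 mm)

Layer 35 (z = 8.75): the r=5 sphere slices to a regular 12-gon of circumradius 3.307 (√(r²−h²) with h=3.75 from center) (perimeter = 2·12·3.307·sin(180°/12) = 20.54 mm). So its perimeter = 20.54 mm. Layer 21 (z = 5.25): the r=5 sphere contributes a regular 12-gon of circumradius √(5²−0.25²) = 4.994 (perimeter = 2·12·4.994·sin(180°/12) = 31.02 mm). So its perimeter = 31.02 mm. Layer 21 is larger (31.02 vs 20.54 mm).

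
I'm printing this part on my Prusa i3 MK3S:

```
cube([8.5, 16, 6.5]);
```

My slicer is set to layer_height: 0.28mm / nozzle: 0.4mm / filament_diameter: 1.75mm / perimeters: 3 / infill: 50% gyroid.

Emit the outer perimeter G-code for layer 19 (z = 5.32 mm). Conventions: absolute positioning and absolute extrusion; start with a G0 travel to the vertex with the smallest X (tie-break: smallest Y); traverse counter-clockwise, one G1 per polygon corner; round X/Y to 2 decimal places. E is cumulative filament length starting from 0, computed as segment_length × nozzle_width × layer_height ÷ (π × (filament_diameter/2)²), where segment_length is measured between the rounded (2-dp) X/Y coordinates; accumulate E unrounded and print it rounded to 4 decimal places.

At z = 5.32 mm: the cube is present — its section is the full 8.5×16 rectangle. The outline is a single polygon with 4 vertices. Extrusion per mm of travel: 0.4 × 0.28 / (π × 0.875²) = 0.046564. Accumulating E over each segment gives final E = 2.2816.

G0 X0.00 Y0.00 Z5.32
G1 X8.50 Y0.00 E0.3958
G1 X8.50 Y16.00 E1.1408
G1 X0.00 Y16.00 E1.5366
G1 X0.00 Y0.00 E2.2816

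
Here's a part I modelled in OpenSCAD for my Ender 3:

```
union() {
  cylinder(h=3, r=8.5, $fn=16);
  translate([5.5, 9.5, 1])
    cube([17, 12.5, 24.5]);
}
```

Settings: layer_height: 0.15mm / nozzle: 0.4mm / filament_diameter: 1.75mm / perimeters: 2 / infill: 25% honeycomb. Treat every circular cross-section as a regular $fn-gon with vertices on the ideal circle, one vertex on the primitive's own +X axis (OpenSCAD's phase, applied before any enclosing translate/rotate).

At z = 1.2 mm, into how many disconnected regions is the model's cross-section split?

At z = 1.2 mm: the r=8.5 cylinder contributes a regular 16-gon of circumradius 8.5; the cube at (5.5, 9.5) (footprint 17×12.5) is included at this height; Taking the union: the 2 present regions are separate (no shared area or edge), so areas and boundary lengths simply add and each stays a separate island — 2 connected regions. The result has 2 disconnected regions.

2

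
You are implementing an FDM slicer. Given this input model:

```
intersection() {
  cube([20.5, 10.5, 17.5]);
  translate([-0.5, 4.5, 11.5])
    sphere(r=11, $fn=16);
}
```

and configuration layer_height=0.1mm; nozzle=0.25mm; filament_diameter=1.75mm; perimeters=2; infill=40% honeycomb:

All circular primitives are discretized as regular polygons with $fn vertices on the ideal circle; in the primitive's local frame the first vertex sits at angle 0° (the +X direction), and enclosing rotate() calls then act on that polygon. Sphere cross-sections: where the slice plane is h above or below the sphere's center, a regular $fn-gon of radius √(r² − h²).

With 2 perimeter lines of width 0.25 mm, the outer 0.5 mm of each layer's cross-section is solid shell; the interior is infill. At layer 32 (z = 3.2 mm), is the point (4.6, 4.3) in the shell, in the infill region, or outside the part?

infill

At z = 3.2 mm: the 20.5×10.5 cube contributes its full rectangle; the r=11 sphere at (-0.5, 4.5) contributes a regular 16-gon of circumradius √(11²−8.3²) = 7.219; After intersecting: the r=11 sphere at (-0.5, 4.5) partially overlaps the 20.5×10.5 cube; clipping to the common part keeps 61.45 mm² — 1 connected region. Overall, the cross-section is a single solid region. The nearest boundary edge runs (6.72, 4.50)→(6.17, 1.74); distance from the point to it = 2.04 mm. The point is inside the cross-section and 2.04 mm from the nearest boundary — more than the 0.5 mm shell width (2 × 0.25), so it's in the infill interior.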